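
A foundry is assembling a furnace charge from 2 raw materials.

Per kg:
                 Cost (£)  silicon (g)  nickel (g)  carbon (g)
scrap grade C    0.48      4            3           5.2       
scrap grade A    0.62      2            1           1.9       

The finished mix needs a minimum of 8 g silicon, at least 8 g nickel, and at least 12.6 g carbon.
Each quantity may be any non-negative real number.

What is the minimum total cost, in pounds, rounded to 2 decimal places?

This is a linear program. Let x1 = kg of scrap grade C, x2 = kg of scrap grade A.
Minimize 0.48x1 + 0.62x2 subject to:
  4x1 + 2x2 ≥ 8   (silicon)
  3x1 + 1x2 ≥ 8   (nickel)
  5.2x1 + 1.9x2 ≥ 12.6   (carbon)
  x1, x2 ≥ 0.
At the optimum only scrap grade C is positive (scrap grade A = 0). The nickel requirement is met with equality.
Optimal quantities: scrap grade C = 2.667 kg.
Hence cost = 0.48·2.667 = £1.2802.

£1.28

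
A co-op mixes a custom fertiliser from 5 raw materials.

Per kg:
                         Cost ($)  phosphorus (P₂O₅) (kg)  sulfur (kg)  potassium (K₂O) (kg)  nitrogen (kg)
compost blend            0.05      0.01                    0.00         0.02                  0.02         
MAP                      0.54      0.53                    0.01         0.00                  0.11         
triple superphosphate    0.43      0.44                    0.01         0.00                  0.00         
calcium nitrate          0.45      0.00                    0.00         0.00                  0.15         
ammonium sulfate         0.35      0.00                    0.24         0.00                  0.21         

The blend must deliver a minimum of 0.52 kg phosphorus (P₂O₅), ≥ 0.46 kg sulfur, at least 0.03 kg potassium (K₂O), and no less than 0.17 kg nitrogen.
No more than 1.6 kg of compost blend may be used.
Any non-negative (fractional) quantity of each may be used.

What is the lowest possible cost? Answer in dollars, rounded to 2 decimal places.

$1.22

Let x1 = kg of compost blend, x2 = kg of MAP, x3 = kg of triple superphosphate, x4 = kg of calcium nitrate, x5 = kg of ammonium sulfate.
Minimize 0.05x1 + 0.54x2 + 0.43x3 + 0.45x4 + 0.35x5 s.t.:
  0.01x1 + 0.53x2 + 0.44x3 ≥ 0.52   (phosphorus (P₂O₅))
  0.01x2 + 0.01x3 + 0.24x5 ≥ 0.46   (sulfur)
  0.02x1 ≥ 0.03   (potassium (K₂O))
  0.02x1 + 0.11x2 + 0.15x4 + 0.21x5 ≥ 0.17   (nitrogen)
  x1 ≤ 1.6
  x1, x2, x3, x4, x5 ≥ 0.
The cheapest feasible vertex uses only compost blend, triple superphosphate, ammonium sulfate; MAP, calcium nitrate are not used. Binding constraints: phosphorus (P₂O₅), sulfur, potassium (K₂O).
Solving gives x1 = 1.5, x3 = 1.148, x5 = 1.869.
Cost = 0.05·1.5 + 0.43·1.148 + 0.35·1.869 = 1.2228.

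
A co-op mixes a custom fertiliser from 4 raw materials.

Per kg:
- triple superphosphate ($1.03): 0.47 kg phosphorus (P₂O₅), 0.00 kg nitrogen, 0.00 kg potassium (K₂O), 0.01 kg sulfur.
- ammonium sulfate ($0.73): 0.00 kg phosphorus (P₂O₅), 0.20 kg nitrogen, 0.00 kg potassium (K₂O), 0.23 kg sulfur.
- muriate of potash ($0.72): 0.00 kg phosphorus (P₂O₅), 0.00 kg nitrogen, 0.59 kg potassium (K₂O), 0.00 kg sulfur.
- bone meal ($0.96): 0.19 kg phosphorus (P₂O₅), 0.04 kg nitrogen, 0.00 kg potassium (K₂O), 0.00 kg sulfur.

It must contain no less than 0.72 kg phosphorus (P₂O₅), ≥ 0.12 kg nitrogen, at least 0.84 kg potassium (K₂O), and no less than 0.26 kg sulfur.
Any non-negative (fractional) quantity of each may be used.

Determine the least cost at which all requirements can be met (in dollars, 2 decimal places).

$3.38

Let x1 = kg of triple superphosphate, x2 = kg of ammonium sulfate, x3 = kg of muriate of potash, x4 = kg of bone meal.
min 1.03x1 + 0.73x2 + 0.72x3 + 0.96x4 subject to:
  0.47x1 + 0.19x4 ≥ 0.72   (phosphorus (P₂O₅))
  0.2x2 + 0.04x4 ≥ 0.12   (nitrogen)
  0.59x3 ≥ 0.84   (potassium (K₂O))
  0.01x1 + 0.23x2 ≥ 0.26   (sulfur)
  x1, x2, x3, x4 ≥ 0.
The cheapest feasible vertex uses only triple superphosphate, ammonium sulfate, muriate of potash; bone meal is not used. There the phosphorus (P₂O₅), potassium (K₂O), sulfur constraints are tight.
Solving gives x1 = 1.532, x2 = 1.064, x3 = 1.424.
Hence cost = 1.03·1.532 + 0.73·1.064 + 0.72·1.424 = $3.3800.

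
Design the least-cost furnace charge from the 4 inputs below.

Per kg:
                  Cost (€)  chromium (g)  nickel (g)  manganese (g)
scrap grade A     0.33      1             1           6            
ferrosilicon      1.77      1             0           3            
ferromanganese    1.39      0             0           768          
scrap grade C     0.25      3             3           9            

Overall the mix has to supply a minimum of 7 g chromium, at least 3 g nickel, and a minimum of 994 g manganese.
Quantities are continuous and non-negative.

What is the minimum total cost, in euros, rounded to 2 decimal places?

Treat it as an LP. Let x1 = kg of scrap grade A, x2 = kg of ferrosilicon, x3 = kg of ferromanganese, x4 = kg of scrap grade C.
Minimise 0.33x1 + 1.77x2 + 1.39x3 + 0.25x4 with:
  1x1 + 1x2 + 3x4 ≥ 7   (chromium)
  1x1 + 3x4 ≥ 3   (nickel)
  6x1 + 3x2 + 768x3 + 9x4 ≥ 994   (manganese)
  x1, x2, x3, x4 ≥ 0.
At the optimum only ferromanganese, scrap grade C are positive (scrap grade A, ferrosilicon = 0). The chromium and manganese requirements are met with equality.
Optimal quantities: ferromanganese = 1.267 kg, scrap grade C = 2.333 kg.
Cost = 1.39·1.267 + 0.25·2.333 = 2.3444.

€2.34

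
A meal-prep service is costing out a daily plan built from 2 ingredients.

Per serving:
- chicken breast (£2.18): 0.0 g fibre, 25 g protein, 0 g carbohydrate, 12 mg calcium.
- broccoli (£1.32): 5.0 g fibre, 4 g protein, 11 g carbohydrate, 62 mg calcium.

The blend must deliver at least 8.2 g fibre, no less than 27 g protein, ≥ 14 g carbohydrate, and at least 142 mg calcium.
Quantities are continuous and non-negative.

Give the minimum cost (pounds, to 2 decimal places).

This is a linear program. Let x1 = servings of chicken breast, x2 = servings of broccoli.
Minimise 2.18x1 + 1.32x2 with:
  5x2 ≥ 8.2   (fibre)
  25x1 + 4x2 ≥ 27   (protein)
  11x2 ≥ 14   (carbohydrate)
  12x1 + 62x2 ≥ 142   (calcium)
  x1, x2 ≥ 0.
Both inputs are positive at the optimum. There the protein and calcium constraints are tight.
Optimal quantities: chicken breast = 0.7364 servings, broccoli = 2.148 servings.
Objective = 2.18·0.7364 + 1.32·2.148 = 4.4407.

£4.44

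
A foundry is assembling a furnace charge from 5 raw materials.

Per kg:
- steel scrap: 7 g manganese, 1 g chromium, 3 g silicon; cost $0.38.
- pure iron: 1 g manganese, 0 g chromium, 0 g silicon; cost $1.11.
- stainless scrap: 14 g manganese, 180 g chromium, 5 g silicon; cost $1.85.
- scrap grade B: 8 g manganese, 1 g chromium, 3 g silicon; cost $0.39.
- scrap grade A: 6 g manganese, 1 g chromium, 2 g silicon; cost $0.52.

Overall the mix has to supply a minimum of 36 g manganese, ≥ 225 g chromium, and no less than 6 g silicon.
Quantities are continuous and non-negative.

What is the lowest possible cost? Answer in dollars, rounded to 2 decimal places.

This is a linear program. Let x1 = kg of steel scrap, x2 = kg of pure iron, x3 = kg of stainless scrap, x4 = kg of scrap grade B, x5 = kg of scrap grade A.
Minimize 0.38x1 + 1.11x2 + 1.85x3 + 0.39x4 + 0.52x5 subject to:
  7x1 + 1x2 + 14x3 + 8x4 + 6x5 ≥ 36   (manganese)
  1x1 + 180x3 + 1x4 + 1x5 ≥ 225   (chromium)
  3x1 + 5x3 + 3x4 + 2x5 ≥ 6   (silicon)
  x1, x2, x3, x4, x5 ≥ 0.
The optimal basis is {stainless scrap, scrap grade B}; steel scrap, pure iron, scrap grade A drop out. Binding constraints: manganese and chromium.
That vertex is x3 = 1.237, x4 = 2.335.
Objective = 1.85·1.237 + 0.39·2.335 = 3.1991.

$3.20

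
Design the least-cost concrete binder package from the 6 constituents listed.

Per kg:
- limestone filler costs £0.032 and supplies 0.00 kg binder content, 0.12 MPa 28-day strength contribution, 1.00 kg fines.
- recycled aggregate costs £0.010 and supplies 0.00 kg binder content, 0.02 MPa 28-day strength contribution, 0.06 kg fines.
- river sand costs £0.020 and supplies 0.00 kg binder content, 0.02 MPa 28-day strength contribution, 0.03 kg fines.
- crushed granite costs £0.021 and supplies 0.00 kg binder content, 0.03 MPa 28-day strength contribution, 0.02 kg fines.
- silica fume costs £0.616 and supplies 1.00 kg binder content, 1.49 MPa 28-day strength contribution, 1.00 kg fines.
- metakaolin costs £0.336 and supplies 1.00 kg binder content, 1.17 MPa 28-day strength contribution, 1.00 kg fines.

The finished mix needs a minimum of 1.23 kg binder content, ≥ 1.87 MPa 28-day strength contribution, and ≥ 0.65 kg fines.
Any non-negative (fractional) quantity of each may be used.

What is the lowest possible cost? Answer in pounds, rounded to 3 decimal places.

£0.528

This is a linear program. Let x1 = kg of limestone filler, x2 = kg of recycled aggregate, x3 = kg of river sand, x4 = kg of crushed granite, x5 = kg of silica fume, x6 = kg of metakaolin.
min 0.032x1 + 0.01x2 + 0.02x3 + 0.021x4 + 0.616x5 + 0.336x6 with:
  1x5 + 1x6 ≥ 1.23   (binder content)
  0.12x1 + 0.02x2 + 0.02x3 + 0.03x4 + 1.49x5 + 1.17x6 ≥ 1.87   (28-day strength contribution)
  1x1 + 0.06x2 + 0.03x3 + 0.02x4 + 1x5 + 1x6 ≥ 0.65   (fines)
  x1, x2, x3, x4, x5, x6 ≥ 0.
The optimal basis is {limestone filler, metakaolin}; recycled aggregate, river sand, crushed granite, silica fume drop out. There the binder content and 28-day strength contribution constraints are tight.
Solving gives x1 = 3.591, x6 = 1.23.
Hence cost = 0.032·3.591 + 0.336·1.23 = £0.52819.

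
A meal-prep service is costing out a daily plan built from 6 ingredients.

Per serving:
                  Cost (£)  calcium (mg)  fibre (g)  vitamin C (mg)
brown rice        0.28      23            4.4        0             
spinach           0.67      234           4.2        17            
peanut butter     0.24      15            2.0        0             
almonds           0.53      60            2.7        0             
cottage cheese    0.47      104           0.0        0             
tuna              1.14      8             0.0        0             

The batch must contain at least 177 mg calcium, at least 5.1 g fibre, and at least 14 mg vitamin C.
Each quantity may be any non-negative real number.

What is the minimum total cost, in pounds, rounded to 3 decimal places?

£0.656

Let x1 = servings of brown rice, x2 = servings of spinach, x3 = servings of peanut butter, x4 = servings of almonds, x5 = servings of cottage cheese, x6 = servings of tuna.
Minimise 0.28x1 + 0.67x2 + 0.24x3 + 0.53x4 + 0.47x5 + 1.14x6 subject to:
  23x1 + 234x2 + 15x3 + 60x4 + 104x5 + 8x6 ≥ 177   (calcium)
  4.4x1 + 4.2x2 + 2x3 + 2.7x4 ≥ 5.1   (fibre)
  17x2 ≥ 14   (vitamin C)
  x1, x2, x3, x4, x5, x6 ≥ 0.
The minimum-cost mix takes nothing from peanut butter, almonds, cottage cheese, tuna — only brown rice, spinach. The fibre and vitamin C requirements are met with equality.
Solving gives x1 = 0.373, x2 = 0.8235.
Total cost: 0.28·0.373 + 0.67·0.8235 = 0.65619.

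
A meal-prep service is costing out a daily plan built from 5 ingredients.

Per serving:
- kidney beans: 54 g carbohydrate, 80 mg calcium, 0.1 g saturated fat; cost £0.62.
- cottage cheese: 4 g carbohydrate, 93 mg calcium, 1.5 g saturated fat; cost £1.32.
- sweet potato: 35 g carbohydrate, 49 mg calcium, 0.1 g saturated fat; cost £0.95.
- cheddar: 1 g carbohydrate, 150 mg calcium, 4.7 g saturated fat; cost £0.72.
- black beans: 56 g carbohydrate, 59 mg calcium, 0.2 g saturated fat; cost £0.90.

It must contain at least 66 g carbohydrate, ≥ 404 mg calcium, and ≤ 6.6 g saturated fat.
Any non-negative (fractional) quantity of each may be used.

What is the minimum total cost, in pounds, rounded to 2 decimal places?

£2.53

This is a linear program. Let x1 = servings of kidney beans, x2 = servings of cottage cheese, x3 = servings of sweet potato, x4 = servings of cheddar, x5 = servings of black beans.
Minimise 0.62x1 + 1.32x2 + 0.95x3 + 0.72x4 + 0.9x5 subject to:
  54x1 + 4x2 + 35x3 + 1x4 + 56x5 ≥ 66   (carbohydrate)
  80x1 + 93x2 + 49x3 + 150x4 + 59x5 ≥ 404   (calcium)
  0.1x1 + 1.5x2 + 0.1x3 + 4.7x4 + 0.2x5 ≤ 6.6   (saturated fat)
  x1, x2, x3, x4, x5 ≥ 0.
The minimum-cost mix takes nothing from cottage cheese, sweet potato, black beans — only kidney beans, cheddar. There the calcium and saturated fat constraints are tight.
Solving gives x1 = 2.517, x4 = 1.351.
Hence cost = 0.62·2.517 + 0.72·1.351 = £2.5333.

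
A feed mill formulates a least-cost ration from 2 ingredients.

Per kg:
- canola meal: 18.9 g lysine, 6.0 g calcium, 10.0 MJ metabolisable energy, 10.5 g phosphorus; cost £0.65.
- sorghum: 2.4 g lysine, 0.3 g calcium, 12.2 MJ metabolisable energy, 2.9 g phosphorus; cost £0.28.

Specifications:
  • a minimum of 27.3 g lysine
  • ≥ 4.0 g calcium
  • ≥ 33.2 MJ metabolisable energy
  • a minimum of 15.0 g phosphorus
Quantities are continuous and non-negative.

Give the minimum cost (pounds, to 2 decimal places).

This is a linear program. Let x1 = kg of canola meal, x2 = kg of sorghum.
min 0.65x1 + 0.28x2 with:
  18.9x1 + 2.4x2 ≥ 27.3   (lysine)
  6x1 + 0.3x2 ≥ 4   (calcium)
  10x1 + 12.2x2 ≥ 33.2   (metabolisable energy)
  10.5x1 + 2.9x2 ≥ 15   (phosphorus)
  x1, x2 ≥ 0.
Both inputs are positive at the optimum. There the lysine and metabolisable energy constraints are tight.
Solving gives x1 = 1.227, x2 = 1.716.
Hence cost = 0.65·1.227 + 0.28·1.716 = £1.2780.

£1.28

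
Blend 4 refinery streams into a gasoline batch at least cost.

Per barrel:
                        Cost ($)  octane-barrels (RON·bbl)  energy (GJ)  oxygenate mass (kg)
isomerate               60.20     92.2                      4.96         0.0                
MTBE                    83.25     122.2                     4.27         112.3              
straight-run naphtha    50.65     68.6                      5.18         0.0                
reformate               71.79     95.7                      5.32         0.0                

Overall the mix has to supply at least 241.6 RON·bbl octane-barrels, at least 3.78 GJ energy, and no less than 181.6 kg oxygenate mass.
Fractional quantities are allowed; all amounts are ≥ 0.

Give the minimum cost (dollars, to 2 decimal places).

$163.35

Let x1 = barrels of isomerate, x2 = barrels of MTBE, x3 = barrels of straight-run naphtha, x4 = barrels of reformate.
Minimise 60.2x1 + 83.25x2 + 50.65x3 + 71.79x4 with:
  92.2x1 + 122.2x2 + 68.6x3 + 95.7x4 ≥ 241.6   (octane-barrels)
  4.96x1 + 4.27x2 + 5.18x3 + 5.32x4 ≥ 3.78   (energy)
  112.3x2 ≥ 181.6   (oxygenate mass)
  x1, x2, x3, x4 ≥ 0.
At the optimum only isomerate, MTBE are positive (straight-run naphtha, reformate = 0). Binding constraints: octane-barrels and oxygenate mass.
Optimal quantities: isomerate = 0.47712 barrels, MTBE = 1.6171 barrels.
Total cost: 60.2·0.47712 + 83.25·1.6171 = 163.3462.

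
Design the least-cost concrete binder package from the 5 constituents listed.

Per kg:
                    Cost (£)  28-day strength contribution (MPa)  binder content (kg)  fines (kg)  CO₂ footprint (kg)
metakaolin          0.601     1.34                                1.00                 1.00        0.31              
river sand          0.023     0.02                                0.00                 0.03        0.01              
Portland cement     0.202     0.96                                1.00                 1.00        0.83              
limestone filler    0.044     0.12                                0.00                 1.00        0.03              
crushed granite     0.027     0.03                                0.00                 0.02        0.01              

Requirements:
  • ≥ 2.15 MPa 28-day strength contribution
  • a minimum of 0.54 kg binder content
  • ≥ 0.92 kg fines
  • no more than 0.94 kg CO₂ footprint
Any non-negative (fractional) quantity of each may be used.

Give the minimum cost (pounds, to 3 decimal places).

Treat it as an LP. Let x1 = kg of metakaolin, x2 = kg of river sand, x3 = kg of Portland cement, x4 = kg of limestone filler, x5 = kg of crushed granite.
Minimize 0.601x1 + 0.023x2 + 0.202x3 + 0.044x4 + 0.027x5 s.t.:
  1.34x1 + 0.02x2 + 0.96x3 + 0.12x4 + 0.03x5 ≥ 2.15   (28-day strength contribution)
  1x1 + 1x3 ≥ 0.54   (binder content)
  1x1 + 0.03x2 + 1x3 + 1x4 + 0.02x5 ≥ 0.92   (fines)
  0.31x1 + 0.01x2 + 0.83x3 + 0.03x4 + 0.01x5 ≤ 0.94   (CO₂ footprint)
  x1, x2, x3, x4, x5 ≥ 0.
The minimum-cost mix takes nothing from metakaolin, river sand, crushed granite — only Portland cement, limestone filler. Binding constraints: 28-day strength contribution and CO₂ footprint.
That vertex is x3 = 0.6822, x4 = 12.46.
Hence cost = 0.202·0.6822 + 0.044·12.46 = £0.68604.

£0.686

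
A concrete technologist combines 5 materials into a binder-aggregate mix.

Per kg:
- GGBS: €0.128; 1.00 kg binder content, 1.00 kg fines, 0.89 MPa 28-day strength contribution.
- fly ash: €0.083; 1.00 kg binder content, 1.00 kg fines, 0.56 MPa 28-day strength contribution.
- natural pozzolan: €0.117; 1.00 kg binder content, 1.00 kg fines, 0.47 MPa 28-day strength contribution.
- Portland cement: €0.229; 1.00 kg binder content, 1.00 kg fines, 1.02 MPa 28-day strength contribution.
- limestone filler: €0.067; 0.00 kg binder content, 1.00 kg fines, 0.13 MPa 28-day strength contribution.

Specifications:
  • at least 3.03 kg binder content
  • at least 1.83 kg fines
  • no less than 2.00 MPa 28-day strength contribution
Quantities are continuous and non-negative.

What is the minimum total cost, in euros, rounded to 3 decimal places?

€0.293

Treat it as an LP. Let x1 = kg of GGBS, x2 = kg of fly ash, x3 = kg of natural pozzolan, x4 = kg of Portland cement, x5 = kg of limestone filler.
Minimize 0.128x1 + 0.083x2 + 0.117x3 + 0.229x4 + 0.067x5 subject to:
  1x1 + 1x2 + 1x3 + 1x4 ≥ 3.03   (binder content)
  1x1 + 1x2 + 1x3 + 1x4 + 1x5 ≥ 1.83   (fines)
  0.89x1 + 0.56x2 + 0.47x3 + 1.02x4 + 0.13x5 ≥ 2   (28-day strength contribution)
  x1, x2, x3, x4, x5 ≥ 0.
The cheapest feasible vertex uses only GGBS, fly ash; natural pozzolan, Portland cement, limestone filler are not used. Binding constraints: binder content and 28-day strength contribution.
So GGBS = 0.9188 kg, fly ash = 2.111 kg.
Cost = 0.128·0.9188 + 0.083·2.111 = 0.29282.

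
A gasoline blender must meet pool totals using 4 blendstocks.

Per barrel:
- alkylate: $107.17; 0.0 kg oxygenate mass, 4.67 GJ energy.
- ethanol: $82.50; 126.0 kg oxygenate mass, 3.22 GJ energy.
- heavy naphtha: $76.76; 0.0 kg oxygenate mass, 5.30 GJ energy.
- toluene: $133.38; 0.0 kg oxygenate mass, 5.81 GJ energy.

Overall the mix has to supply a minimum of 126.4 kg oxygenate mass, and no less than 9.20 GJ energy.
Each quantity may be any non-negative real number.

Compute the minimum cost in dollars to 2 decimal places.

Let x1 = barrels of alkylate, x2 = barrels of ethanol, x3 = barrels of heavy naphtha, x4 = barrels of toluene.
min 107.17x1 + 82.5x2 + 76.76x3 + 133.38x4 s.t.:
  126x2 ≥ 126.4   (oxygenate mass)
  4.67x1 + 3.22x2 + 5.3x3 + 5.81x4 ≥ 9.2   (energy)
  x1, x2, x3, x4 ≥ 0.
The minimum-cost mix takes nothing from alkylate, toluene — only ethanol, heavy naphtha. The oxygenate mass and energy requirements are met with equality.
Solving gives x2 = 1.00317, x3 = 1.12637.
Objective = 82.5·1.00317 + 76.76·1.12637 = 169.2217.

$169.22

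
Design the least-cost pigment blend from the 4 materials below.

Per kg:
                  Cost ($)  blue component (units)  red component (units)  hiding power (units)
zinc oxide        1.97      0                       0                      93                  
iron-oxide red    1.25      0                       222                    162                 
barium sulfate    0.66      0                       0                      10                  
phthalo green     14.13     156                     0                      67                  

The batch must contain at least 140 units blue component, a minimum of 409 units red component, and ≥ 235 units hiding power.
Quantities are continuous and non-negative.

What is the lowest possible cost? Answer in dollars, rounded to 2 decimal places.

$14.98

This is a linear program. Let x1 = kg of zinc oxide, x2 = kg of iron-oxide red, x3 = kg of barium sulfate, x4 = kg of phthalo green.
min 1.97x1 + 1.25x2 + 0.66x3 + 14.13x4 subject to:
  156x4 ≥ 140   (blue component)
  222x2 ≥ 409   (red component)
  93x1 + 162x2 + 10x3 + 67x4 ≥ 235   (hiding power)
  x1, x2, x3, x4 ≥ 0.
The cheapest feasible vertex uses only iron-oxide red, phthalo green; zinc oxide, barium sulfate are not used. There the blue component and red component constraints are tight.
So iron-oxide red = 1.842 kg, phthalo green = 0.8974 kg.
Cost = 1.25·1.842 + 14.13·0.8974 = 14.9828.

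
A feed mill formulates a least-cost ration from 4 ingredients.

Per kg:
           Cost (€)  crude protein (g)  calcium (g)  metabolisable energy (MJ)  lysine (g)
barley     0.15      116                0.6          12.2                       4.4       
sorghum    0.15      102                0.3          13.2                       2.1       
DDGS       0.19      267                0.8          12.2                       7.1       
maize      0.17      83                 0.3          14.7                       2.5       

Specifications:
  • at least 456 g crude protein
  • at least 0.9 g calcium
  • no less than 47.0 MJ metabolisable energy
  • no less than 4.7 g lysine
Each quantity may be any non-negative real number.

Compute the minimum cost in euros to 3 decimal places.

€0.562

Let x1 = kg of barley, x2 = kg of sorghum, x3 = kg of DDGS, x4 = kg of maize.
Minimize 0.15x1 + 0.15x2 + 0.19x3 + 0.17x4 s.t.:
  116x1 + 102x2 + 267x3 + 83x4 ≥ 456   (crude protein)
  0.6x1 + 0.3x2 + 0.8x3 + 0.3x4 ≥ 0.9   (calcium)
  12.2x1 + 13.2x2 + 12.2x3 + 14.7x4 ≥ 47   (metabolisable energy)
  4.4x1 + 2.1x2 + 7.1x3 + 2.5x4 ≥ 4.7   (lysine)
  x1, x2, x3, x4 ≥ 0.
The optimal basis is {sorghum, DDGS}; barley, maize drop out. Binding constraints: crude protein and metabolisable energy.
So sorghum = 3.064 kg, DDGS = 0.5374 kg.
Cost = 0.15·3.064 + 0.19·0.5374 = 0.56171.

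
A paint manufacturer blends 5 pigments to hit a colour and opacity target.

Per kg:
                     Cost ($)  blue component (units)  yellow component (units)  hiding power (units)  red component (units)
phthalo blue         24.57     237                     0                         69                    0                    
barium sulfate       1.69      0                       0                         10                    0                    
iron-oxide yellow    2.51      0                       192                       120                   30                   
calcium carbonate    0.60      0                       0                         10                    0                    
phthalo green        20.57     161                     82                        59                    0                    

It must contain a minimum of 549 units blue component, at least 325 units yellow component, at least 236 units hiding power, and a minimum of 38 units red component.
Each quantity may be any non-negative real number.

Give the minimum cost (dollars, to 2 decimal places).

$61.16

Set it up as a linear program. Let x1 = kg of phthalo blue, x2 = kg of barium sulfate, x3 = kg of iron-oxide yellow, x4 = kg of calcium carbonate, x5 = kg of phthalo green.
Minimise 24.57x1 + 1.69x2 + 2.51x3 + 0.6x4 + 20.57x5 with:
  237x1 + 161x5 ≥ 549   (blue component)
  192x3 + 82x5 ≥ 325   (yellow component)
  69x1 + 10x2 + 120x3 + 10x4 + 59x5 ≥ 236   (hiding power)
  30x3 ≥ 38   (red component)
  x1, x2, x3, x4, x5 ≥ 0.
The optimal basis is {phthalo blue, iron-oxide yellow}; barium sulfate, calcium carbonate, phthalo green drop out. Binding constraints: blue component and yellow component.
So phthalo blue = 2.31646 kg, iron-oxide yellow = 1.69271 kg.
Objective = 24.57·2.31646 + 2.51·1.69271 = 61.1641.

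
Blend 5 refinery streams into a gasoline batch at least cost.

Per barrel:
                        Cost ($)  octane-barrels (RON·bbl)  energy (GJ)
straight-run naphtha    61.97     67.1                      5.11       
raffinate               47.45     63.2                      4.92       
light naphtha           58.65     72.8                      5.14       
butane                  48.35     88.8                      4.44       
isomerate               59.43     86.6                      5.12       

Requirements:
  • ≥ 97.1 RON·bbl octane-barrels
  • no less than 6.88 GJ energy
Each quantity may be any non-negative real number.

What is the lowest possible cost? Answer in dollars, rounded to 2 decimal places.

Let x1 = barrels of straight-run naphtha, x2 = barrels of raffinate, x3 = barrels of light naphtha, x4 = barrels of butane, x5 = barrels of isomerate.
min 61.97x1 + 47.45x2 + 58.65x3 + 48.35x4 + 59.43x5 with:
  67.1x1 + 63.2x2 + 72.8x3 + 88.8x4 + 86.6x5 ≥ 97.1   (octane-barrels)
  5.11x1 + 4.92x2 + 5.14x3 + 4.44x4 + 5.12x5 ≥ 6.88   (energy)
  x1, x2, x3, x4, x5 ≥ 0.
The optimal basis is {raffinate, butane}; straight-run naphtha, light naphtha, isomerate drop out. Binding constraints: octane-barrels and energy.
Optimal quantities: raffinate = 1.1506 barrels, butane = 0.2746 barrels.
Objective = 47.45·1.1506 + 48.35·0.2746 = 67.8729.

$67.87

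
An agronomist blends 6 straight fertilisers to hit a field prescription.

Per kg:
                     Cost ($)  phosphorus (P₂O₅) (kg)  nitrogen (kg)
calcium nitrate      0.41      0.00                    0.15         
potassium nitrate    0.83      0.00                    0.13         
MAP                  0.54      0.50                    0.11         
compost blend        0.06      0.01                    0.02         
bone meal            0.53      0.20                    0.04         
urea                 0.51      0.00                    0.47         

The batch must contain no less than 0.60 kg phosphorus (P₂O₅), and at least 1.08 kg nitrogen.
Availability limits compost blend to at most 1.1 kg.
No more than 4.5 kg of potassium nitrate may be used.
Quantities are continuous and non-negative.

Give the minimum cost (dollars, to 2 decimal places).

$1.68

Let x1 = kg of calcium nitrate, x2 = kg of potassium nitrate, x3 = kg of MAP, x4 = kg of compost blend, x5 = kg of bone meal, x6 = kg of urea.
Minimize 0.41x1 + 0.83x2 + 0.54x3 + 0.06x4 + 0.53x5 + 0.51x6 with:
  0.5x3 + 0.01x4 + 0.2x5 ≥ 0.6   (phosphorus (P₂O₅))
  0.15x1 + 0.13x2 + 0.11x3 + 0.02x4 + 0.04x5 + 0.47x6 ≥ 1.08   (nitrogen)
  x4 ≤ 1.1
  x2 ≤ 4.5
  x1, x2, x3, x4, x5, x6 ≥ 0.
The minimum-cost mix takes nothing from calcium nitrate, potassium nitrate, compost blend, bone meal — only MAP, urea. Binding constraints: phosphorus (P₂O₅) and nitrogen.
Solving gives x3 = 1.2, x6 = 2.017.
Hence cost = 0.54·1.2 + 0.51·2.017 = $1.6767.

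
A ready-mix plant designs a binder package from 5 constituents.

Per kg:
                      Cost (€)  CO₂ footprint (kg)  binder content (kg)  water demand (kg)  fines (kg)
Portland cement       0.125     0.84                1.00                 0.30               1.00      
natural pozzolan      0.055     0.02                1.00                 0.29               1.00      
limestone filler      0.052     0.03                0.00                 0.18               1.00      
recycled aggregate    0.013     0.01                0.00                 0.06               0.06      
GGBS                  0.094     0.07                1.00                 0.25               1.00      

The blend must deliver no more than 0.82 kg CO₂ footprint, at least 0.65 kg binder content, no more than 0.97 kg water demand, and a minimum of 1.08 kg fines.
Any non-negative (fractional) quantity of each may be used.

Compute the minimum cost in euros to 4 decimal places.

€0.0581

Treat it as an LP. Let x1 = kg of Portland cement, x2 = kg of natural pozzolan, x3 = kg of limestone filler, x4 = kg of recycled aggregate, x5 = kg of GGBS.
min 0.125x1 + 0.055x2 + 0.052x3 + 0.013x4 + 0.094x5 subject to:
  0.84x1 + 0.02x2 + 0.03x3 + 0.01x4 + 0.07x5 ≤ 0.82   (CO₂ footprint)
  1x1 + 1x2 + 1x5 ≥ 0.65   (binder content)
  0.3x1 + 0.29x2 + 0.18x3 + 0.06x4 + 0.25x5 ≤ 0.97   (water demand)
  1x1 + 1x2 + 1x3 + 0.06x4 + 1x5 ≥ 1.08   (fines)
  x1, x2, x3, x4, x5 ≥ 0.
At the optimum only natural pozzolan, limestone filler are positive (Portland cement, recycled aggregate, GGBS = 0). The binder content and fines requirements are met with equality.
So natural pozzolan = 0.65 kg, limestone filler = 0.43 kg.
Cost = 0.055·0.65 + 0.052·0.43 = 0.058110.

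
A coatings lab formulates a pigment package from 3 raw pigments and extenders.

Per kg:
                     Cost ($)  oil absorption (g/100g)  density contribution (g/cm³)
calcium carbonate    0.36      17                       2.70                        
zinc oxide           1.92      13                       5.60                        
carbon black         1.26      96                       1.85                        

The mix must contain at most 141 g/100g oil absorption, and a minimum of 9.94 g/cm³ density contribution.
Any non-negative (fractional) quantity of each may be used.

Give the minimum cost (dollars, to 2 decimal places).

$1.33

Let x1 = kg of calcium carbonate, x2 = kg of zinc oxide, x3 = kg of carbon black.
Minimize 0.36x1 + 1.92x2 + 1.26x3 subject to:
  17x1 + 13x2 + 96x3 ≤ 141   (oil absorption)
  2.7x1 + 5.6x2 + 1.85x3 ≥ 9.94   (density contribution)
  x1, x2, x3 ≥ 0.
At the optimum only calcium carbonate is positive (zinc oxide, carbon black = 0). The density contribution requirement is met with equality.
So calcium carbonate = 3.681 kg.
Cost = 0.36·3.681 = 1.3252.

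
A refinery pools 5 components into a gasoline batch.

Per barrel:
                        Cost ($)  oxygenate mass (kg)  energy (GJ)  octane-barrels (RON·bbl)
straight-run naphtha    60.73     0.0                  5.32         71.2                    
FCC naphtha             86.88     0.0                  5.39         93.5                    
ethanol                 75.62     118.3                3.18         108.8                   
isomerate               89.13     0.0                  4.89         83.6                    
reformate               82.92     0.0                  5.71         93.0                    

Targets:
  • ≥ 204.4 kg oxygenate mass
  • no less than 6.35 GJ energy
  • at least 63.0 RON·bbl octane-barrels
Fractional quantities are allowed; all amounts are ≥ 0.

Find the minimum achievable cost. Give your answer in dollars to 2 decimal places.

$140.42

Treat it as an LP. Let x1 = barrels of straight-run naphtha, x2 = barrels of FCC naphtha, x3 = barrels of ethanol, x4 = barrels of isomerate, x5 = barrels of reformate.
min 60.73x1 + 86.88x2 + 75.62x3 + 89.13x4 + 82.92x5 with:
  118.3x3 ≥ 204.4   (oxygenate mass)
  5.32x1 + 5.39x2 + 3.18x3 + 4.89x4 + 5.71x5 ≥ 6.35   (energy)
  71.2x1 + 93.5x2 + 108.8x3 + 83.6x4 + 93x5 ≥ 63   (octane-barrels)
  x1, x2, x3, x4, x5 ≥ 0.
The optimal basis is {straight-run naphtha, ethanol}; FCC naphtha, isomerate, reformate drop out. The oxygenate mass and energy requirements are met with equality.
That vertex is x1 = 0.16082, x3 = 1.7278.
Total cost: 60.73·0.16082 + 75.62·1.7278 = 140.4228.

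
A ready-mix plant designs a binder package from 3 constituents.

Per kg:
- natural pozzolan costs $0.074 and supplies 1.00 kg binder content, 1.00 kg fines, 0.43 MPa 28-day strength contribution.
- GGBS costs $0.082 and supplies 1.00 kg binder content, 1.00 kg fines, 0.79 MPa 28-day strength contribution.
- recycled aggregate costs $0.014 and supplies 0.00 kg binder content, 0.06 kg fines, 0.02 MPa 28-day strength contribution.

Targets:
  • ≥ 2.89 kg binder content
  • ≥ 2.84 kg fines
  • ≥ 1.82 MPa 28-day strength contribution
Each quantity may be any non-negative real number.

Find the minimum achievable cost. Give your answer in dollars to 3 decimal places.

Set it up as a linear program. Let x1 = kg of natural pozzolan, x2 = kg of GGBS, x3 = kg of recycled aggregate.
Minimise 0.074x1 + 0.082x2 + 0.014x3 subject to:
  1x1 + 1x2 ≥ 2.89   (binder content)
  1x1 + 1x2 + 0.06x3 ≥ 2.84   (fines)
  0.43x1 + 0.79x2 + 0.02x3 ≥ 1.82   (28-day strength contribution)
  x1, x2, x3 ≥ 0.
The minimum-cost mix takes nothing from recycled aggregate — only natural pozzolan, GGBS. There the binder content and 28-day strength contribution constraints are tight.
So natural pozzolan = 1.286 kg, GGBS = 1.604 kg.
Cost = 0.074·1.286 + 0.082·1.604 = 0.22669.

$0.227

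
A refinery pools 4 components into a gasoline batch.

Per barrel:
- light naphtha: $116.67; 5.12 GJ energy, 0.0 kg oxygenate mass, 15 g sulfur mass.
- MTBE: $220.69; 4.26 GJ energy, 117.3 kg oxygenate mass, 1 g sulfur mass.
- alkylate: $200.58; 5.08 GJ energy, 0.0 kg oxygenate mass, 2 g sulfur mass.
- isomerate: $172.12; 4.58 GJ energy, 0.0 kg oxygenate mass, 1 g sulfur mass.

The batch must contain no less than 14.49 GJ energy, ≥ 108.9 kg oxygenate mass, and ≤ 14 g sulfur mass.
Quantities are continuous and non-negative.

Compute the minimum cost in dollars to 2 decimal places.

Let x1 = barrels of light naphtha, x2 = barrels of MTBE, x3 = barrels of alkylate, x4 = barrels of isomerate.
min 116.67x1 + 220.69x2 + 200.58x3 + 172.12x4 s.t.:
  5.12x1 + 4.26x2 + 5.08x3 + 4.58x4 ≥ 14.49   (energy)
  117.3x2 ≥ 108.9   (oxygenate mass)
  15x1 + 1x2 + 2x3 + 1x4 ≤ 14   (sulfur mass)
  x1, x2, x3, x4 ≥ 0.
At the optimum only light naphtha, MTBE, isomerate are positive (alkylate = 0). There the energy, oxygenate mass, sulfur mass constraints are tight.
So light naphtha = 0.77592 barrels, MTBE = 0.92839 barrels, isomerate = 1.4328 barrels.
Objective = 116.67·0.77592 + 220.69·0.92839 + 172.12·1.4328 = 542.0265.

$542.03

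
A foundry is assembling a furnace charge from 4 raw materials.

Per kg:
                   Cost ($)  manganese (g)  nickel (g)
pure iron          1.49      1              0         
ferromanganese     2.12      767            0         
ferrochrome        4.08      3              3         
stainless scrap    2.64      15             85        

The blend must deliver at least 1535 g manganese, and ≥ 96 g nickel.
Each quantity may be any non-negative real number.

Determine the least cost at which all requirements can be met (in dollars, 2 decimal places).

Treat it as an LP. Let x1 = kg of pure iron, x2 = kg of ferromanganese, x3 = kg of ferrochrome, x4 = kg of stainless scrap.
min 1.49x1 + 2.12x2 + 4.08x3 + 2.64x4 s.t.:
  1x1 + 767x2 + 3x3 + 15x4 ≥ 1535   (manganese)
  3x3 + 85x4 ≥ 96   (nickel)
  x1, x2, x3, x4 ≥ 0.
The cheapest feasible vertex uses only ferromanganese, stainless scrap; pure iron, ferrochrome are not used. The manganese and nickel requirements are met with equality.
Solving gives x2 = 1.979, x4 = 1.129.
Objective = 2.12·1.979 + 2.64·1.129 = 7.1760.

$7.18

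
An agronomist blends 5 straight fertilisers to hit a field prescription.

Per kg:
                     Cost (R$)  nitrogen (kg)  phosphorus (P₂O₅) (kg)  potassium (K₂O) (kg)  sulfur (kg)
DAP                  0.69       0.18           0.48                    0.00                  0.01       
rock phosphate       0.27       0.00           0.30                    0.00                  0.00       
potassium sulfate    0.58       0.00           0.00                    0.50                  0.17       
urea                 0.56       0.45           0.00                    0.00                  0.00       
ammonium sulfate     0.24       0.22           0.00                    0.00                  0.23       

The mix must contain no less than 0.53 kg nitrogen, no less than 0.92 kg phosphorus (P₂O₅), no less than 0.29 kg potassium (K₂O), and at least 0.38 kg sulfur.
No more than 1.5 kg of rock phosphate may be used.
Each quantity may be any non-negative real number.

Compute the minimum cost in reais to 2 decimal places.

Set it up as a linear program. Let x1 = kg of DAP, x2 = kg of rock phosphate, x3 = kg of potassium sulfate, x4 = kg of urea, x5 = kg of ammonium sulfate.
Minimise 0.69x1 + 0.27x2 + 0.58x3 + 0.56x4 + 0.24x5 with:
  0.18x1 + 0.45x4 + 0.22x5 ≥ 0.53   (nitrogen)
  0.48x1 + 0.3x2 ≥ 0.92   (phosphorus (P₂O₅))
  0.5x3 ≥ 0.29   (potassium (K₂O))
  0.01x1 + 0.17x3 + 0.23x5 ≥ 0.38   (sulfur)
  x2 ≤ 1.5
  x1, x2, x3, x4, x5 ≥ 0.
The minimum-cost mix takes nothing from urea — only DAP, rock phosphate, potassium sulfate, ammonium sulfate. The nitrogen, phosphorus (P₂O₅), potassium (K₂O), the rock phosphate cap requirements are met with equality.
That vertex is x1 = 0.9792, x2 = 1.5, x3 = 0.58, x5 = 1.608.
Hence cost = 0.69·0.9792 + 0.27·1.5 + 0.58·0.58 + 0.24·1.608 = R$1.8030.

R$1.80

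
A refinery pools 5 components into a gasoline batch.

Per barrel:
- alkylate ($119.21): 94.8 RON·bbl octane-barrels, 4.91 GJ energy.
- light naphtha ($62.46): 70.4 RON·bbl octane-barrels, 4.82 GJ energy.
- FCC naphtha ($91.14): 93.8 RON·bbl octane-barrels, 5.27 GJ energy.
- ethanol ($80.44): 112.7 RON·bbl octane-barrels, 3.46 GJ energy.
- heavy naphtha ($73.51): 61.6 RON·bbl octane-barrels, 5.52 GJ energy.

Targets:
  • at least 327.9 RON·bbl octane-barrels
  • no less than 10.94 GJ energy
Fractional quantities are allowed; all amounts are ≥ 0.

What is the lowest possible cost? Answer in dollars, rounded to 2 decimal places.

$238.05

Set it up as a linear program. Let x1 = barrels of alkylate, x2 = barrels of light naphtha, x3 = barrels of FCC naphtha, x4 = barrels of ethanol, x5 = barrels of heavy naphtha.
min 119.21x1 + 62.46x2 + 91.14x3 + 80.44x4 + 73.51x5 s.t.:
  94.8x1 + 70.4x2 + 93.8x3 + 112.7x4 + 61.6x5 ≥ 327.9   (octane-barrels)
  4.91x1 + 4.82x2 + 5.27x3 + 3.46x4 + 5.52x5 ≥ 10.94   (energy)
  x1, x2, x3, x4, x5 ≥ 0.
The optimal basis is {light naphtha, ethanol}; alkylate, FCC naphtha, heavy naphtha drop out. The octane-barrels and energy requirements are met with equality.
So light naphtha = 0.32842 barrels, ethanol = 2.7043 barrels.
Cost = 62.46·0.32842 + 80.44·2.7043 = 238.0470.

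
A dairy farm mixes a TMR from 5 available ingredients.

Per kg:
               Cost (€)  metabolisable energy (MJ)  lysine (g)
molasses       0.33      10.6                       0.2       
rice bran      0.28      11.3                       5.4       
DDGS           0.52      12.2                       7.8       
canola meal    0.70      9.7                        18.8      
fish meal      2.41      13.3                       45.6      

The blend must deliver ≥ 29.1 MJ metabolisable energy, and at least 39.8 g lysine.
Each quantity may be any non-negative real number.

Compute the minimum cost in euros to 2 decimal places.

€1.56

This is a linear program. Let x1 = kg of molasses, x2 = kg of rice bran, x3 = kg of DDGS, x4 = kg of canola meal, x5 = kg of fish meal.
Minimize 0.33x1 + 0.28x2 + 0.52x3 + 0.7x4 + 2.41x5 with:
  10.6x1 + 11.3x2 + 12.2x3 + 9.7x4 + 13.3x5 ≥ 29.1   (metabolisable energy)
  0.2x1 + 5.4x2 + 7.8x3 + 18.8x4 + 45.6x5 ≥ 39.8   (lysine)
  x1, x2, x3, x4, x5 ≥ 0.
At the optimum only rice bran, canola meal are positive (molasses, DDGS, fish meal = 0). There the metabolisable energy and lysine constraints are tight.
That vertex is x2 = 1.006, x4 = 1.828.
Cost = 0.28·1.006 + 0.7·1.828 = 1.5613.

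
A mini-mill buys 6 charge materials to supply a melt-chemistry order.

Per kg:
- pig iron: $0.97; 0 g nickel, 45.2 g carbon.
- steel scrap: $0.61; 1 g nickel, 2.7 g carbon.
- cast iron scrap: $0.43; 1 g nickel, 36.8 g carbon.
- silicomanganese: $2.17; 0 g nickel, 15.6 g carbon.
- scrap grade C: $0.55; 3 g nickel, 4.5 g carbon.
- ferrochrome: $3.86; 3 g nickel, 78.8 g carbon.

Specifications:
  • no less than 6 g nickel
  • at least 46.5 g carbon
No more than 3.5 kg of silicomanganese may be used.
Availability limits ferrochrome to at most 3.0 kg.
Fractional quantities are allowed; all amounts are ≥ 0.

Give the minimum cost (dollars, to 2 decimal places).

Let x1 = kg of pig iron, x2 = kg of steel scrap, x3 = kg of cast iron scrap, x4 = kg of silicomanganese, x5 = kg of scrap grade C, x6 = kg of ferrochrome.
Minimize 0.97x1 + 0.61x2 + 0.43x3 + 2.17x4 + 0.55x5 + 3.86x6 s.t.:
  1x2 + 1x3 + 3x5 + 3x6 ≥ 6   (nickel)
  45.2x1 + 2.7x2 + 36.8x3 + 15.6x4 + 4.5x5 + 78.8x6 ≥ 46.5   (carbon)
  x4 ≤ 3.5
  x6 ≤ 3
  x1, x2, x3, x4, x5, x6 ≥ 0.
The minimum-cost mix takes nothing from pig iron, steel scrap, silicomanganese, ferrochrome — only cast iron scrap, scrap grade C. There the nickel and carbon constraints are tight.
So cast iron scrap = 1.062 kg, scrap grade C = 1.646 kg.
Hence cost = 0.43·1.062 + 0.55·1.646 = $1.3620.

$1.36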